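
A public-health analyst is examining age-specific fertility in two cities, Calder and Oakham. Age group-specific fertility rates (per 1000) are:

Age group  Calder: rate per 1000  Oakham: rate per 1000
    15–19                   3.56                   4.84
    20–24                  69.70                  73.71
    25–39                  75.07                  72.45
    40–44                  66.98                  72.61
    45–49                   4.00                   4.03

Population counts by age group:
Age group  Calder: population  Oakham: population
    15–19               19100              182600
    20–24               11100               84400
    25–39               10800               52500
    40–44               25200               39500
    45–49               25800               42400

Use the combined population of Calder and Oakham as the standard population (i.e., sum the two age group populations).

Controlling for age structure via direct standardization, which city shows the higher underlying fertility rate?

Combined standard total = 493400; weights = 0.4088, 0.1936, 0.1283, 0.1311, 0.1382.
Calder: 0.4088×3.56 + 0.1936×69.70 + 0.1283×75.07 + 0.1311×66.98 + 0.1382×4.00 = 33.9131 per 1000.
Oakham: 0.4088×4.84 + 0.1936×73.71 + 0.1283×72.45 + 0.1311×72.61 + 0.1382×4.03 = 35.6188 per 1000.
The crude rates (37.43 vs 34.75) would put Calder higher, but that reflects its age composition; once standardized to a common age structure, Oakham has the higher underlying rate.

Oakham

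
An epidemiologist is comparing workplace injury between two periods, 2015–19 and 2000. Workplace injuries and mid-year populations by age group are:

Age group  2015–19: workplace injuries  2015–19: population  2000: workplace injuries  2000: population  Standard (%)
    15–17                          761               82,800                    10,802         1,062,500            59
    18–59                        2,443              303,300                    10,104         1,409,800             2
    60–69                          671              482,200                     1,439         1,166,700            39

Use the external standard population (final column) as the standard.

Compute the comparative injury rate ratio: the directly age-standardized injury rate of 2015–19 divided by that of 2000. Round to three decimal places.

Age-specific rates per 10,000 for 2015–19: 91.91, 80.55, 13.92.
For 2000: 101.67, 71.67, 12.33.
Standard weights: 0.59, 0.02, 0.39.
2015–19: 0.5900×91.91 + 0.0200×80.55 + 0.3900×13.92 = 61.2638 per 10,000.
2000: 0.5900×101.67 + 0.0200×71.67 + 0.3900×12.33 = 66.2265 per 10,000.
Ratio = 61.2638 ÷ 66.2265 = 0.92506.

0.925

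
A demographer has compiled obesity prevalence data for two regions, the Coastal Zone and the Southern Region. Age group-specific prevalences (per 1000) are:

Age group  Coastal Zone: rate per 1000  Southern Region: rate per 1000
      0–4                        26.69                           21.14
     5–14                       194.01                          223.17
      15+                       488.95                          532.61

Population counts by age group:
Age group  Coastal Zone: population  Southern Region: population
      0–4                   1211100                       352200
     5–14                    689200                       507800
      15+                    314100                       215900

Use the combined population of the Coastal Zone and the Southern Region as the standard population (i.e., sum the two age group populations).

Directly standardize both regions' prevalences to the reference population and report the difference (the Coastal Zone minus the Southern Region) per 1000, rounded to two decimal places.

-15.00

Combined standard total = 3290300; weights = 0.4751, 0.3638, 0.1611.
The Coastal Zone: 0.4751×26.69 + 0.3638×194.01 + 0.1611×488.95 = 162.0211 per 1000.
The Southern Region: 0.4751×21.14 + 0.3638×223.17 + 0.1611×532.61 = 177.0252 per 1000.
Difference = 162.0211 − 177.0252 = -15.0041.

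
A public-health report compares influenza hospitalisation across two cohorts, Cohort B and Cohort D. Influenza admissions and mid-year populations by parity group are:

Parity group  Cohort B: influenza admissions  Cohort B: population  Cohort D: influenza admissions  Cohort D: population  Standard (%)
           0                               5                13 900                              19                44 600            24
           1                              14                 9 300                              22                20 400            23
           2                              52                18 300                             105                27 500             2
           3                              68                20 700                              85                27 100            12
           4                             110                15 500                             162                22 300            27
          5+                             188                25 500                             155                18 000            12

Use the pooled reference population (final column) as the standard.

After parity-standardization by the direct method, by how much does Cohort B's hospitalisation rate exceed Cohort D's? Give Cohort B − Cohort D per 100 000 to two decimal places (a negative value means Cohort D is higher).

Parity-specific rates per 100 000 for Cohort B: 35.97, 150.54, 284.15, 328.50, 709.68, 737.25.
For Cohort D: 42.60, 107.84, 381.82, 313.65, 726.46, 861.11.
Standard weights: 0.24, 0.23, 0.02, 0.12, 0.27, 0.12.
Cohort B: 0.2400×35.97 + 0.2300×150.54 + 0.0200×284.15 + 0.1200×328.50 + 0.2700×709.68 + 0.1200×737.25 = 368.4436 per 100 000.
Cohort D: 0.2400×42.60 + 0.2300×107.84 + 0.0200×381.82 + 0.1200×313.65 + 0.2700×726.46 + 0.1200×861.11 = 379.7797 per 100 000.
Difference = 368.4436 − 379.7797 = -11.3361.

-11.34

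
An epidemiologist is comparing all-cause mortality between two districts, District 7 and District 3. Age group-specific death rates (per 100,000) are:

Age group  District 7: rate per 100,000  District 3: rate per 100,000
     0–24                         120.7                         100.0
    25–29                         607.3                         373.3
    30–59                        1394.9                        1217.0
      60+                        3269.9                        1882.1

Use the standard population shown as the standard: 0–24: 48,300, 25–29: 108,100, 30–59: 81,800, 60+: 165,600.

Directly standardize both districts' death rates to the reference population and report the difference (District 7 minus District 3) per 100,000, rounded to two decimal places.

670.30

Standard total = 403,800; weights = 0.1196, 0.2677, 0.2026, 0.4101.
District 7: 0.1196×120.7 + 0.2677×607.3 + 0.2026×1394.9 + 0.4101×3269.9 = 1800.5874 per 100,000.
District 3: 0.1196×100.0 + 0.2677×373.3 + 0.2026×1217.0 + 0.4101×1882.1 = 1130.2875 per 100,000.
Difference = 1800.5874 − 1130.2875 = 670.2999.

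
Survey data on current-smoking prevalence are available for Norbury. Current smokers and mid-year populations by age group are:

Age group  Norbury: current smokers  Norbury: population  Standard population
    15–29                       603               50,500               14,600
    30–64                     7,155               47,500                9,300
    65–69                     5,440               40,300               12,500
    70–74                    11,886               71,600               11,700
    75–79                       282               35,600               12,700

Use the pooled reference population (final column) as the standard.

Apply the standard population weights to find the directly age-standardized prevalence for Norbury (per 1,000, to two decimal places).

Age-specific rates per 1,000 for Norbury: 11.941, 150.632, 134.988, 166.006, 7.921.
Standard total = 60,800; weights = 0.2401, 0.1530, 0.2056, 0.1924, 0.2089.
Standardized rate: 0.2401×11.941 + 0.1530×150.632 + 0.2056×134.988 + 0.1924×166.006 + 0.2089×7.921 = 87.2602 per 1,000.

87.26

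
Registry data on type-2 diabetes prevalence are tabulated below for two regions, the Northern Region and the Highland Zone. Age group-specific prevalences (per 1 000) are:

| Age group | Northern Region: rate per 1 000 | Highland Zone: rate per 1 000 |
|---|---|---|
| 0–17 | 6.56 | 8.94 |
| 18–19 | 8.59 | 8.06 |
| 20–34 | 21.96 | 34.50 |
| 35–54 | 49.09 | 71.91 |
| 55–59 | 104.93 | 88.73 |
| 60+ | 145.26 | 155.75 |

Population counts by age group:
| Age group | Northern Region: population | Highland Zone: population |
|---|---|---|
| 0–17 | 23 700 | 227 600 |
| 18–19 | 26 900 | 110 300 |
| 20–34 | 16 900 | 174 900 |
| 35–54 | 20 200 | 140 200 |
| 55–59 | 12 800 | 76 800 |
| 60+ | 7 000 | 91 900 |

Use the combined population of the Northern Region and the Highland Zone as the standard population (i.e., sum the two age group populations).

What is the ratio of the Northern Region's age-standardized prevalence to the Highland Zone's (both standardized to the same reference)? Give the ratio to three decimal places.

0.862

Combined standard total = 929 200; weights = 0.2704, 0.1477, 0.2064, 0.1726, 0.0964, 0.1064.
The Northern Region: 0.2704×6.56 + 0.1477×8.59 + 0.2064×21.96 + 0.1726×49.09 + 0.0964×104.93 + 0.1064×145.26 = 41.6283 per 1 000.
The Highland Zone: 0.2704×8.94 + 0.1477×8.06 + 0.2064×34.50 + 0.1726×71.91 + 0.0964×88.73 + 0.1064×155.75 = 48.2757 per 1 000.
Ratio = 41.6283 ÷ 48.2757 = 0.86230.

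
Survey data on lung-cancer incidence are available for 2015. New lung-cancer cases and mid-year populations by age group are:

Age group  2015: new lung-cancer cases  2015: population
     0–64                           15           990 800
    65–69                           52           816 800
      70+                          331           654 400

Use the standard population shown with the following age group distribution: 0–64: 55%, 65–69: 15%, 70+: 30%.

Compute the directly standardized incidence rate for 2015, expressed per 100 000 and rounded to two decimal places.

Age-specific rates per 100 000 for 2015: 1.51, 6.37, 50.58.
Standard weights: 0.55, 0.15, 0.30.
Standardized rate: 0.5500×1.51 + 0.1500×6.37 + 0.3000×50.58 = 16.9618 per 100 000.

16.96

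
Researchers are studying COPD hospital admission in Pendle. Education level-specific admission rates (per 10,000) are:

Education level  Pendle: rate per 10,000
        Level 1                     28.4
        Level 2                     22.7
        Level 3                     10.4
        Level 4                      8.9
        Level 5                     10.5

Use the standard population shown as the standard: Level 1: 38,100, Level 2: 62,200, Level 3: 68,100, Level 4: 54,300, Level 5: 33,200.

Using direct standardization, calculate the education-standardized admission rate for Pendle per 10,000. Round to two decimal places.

Standard total = 255,900; weights = 0.1489, 0.2431, 0.2661, 0.2122, 0.1297.
Standardized rate: 0.1489×28.4 + 0.2431×22.7 + 0.2661×10.4 + 0.2122×8.9 + 0.1297×10.5 = 15.7643 per 10,000.

15.76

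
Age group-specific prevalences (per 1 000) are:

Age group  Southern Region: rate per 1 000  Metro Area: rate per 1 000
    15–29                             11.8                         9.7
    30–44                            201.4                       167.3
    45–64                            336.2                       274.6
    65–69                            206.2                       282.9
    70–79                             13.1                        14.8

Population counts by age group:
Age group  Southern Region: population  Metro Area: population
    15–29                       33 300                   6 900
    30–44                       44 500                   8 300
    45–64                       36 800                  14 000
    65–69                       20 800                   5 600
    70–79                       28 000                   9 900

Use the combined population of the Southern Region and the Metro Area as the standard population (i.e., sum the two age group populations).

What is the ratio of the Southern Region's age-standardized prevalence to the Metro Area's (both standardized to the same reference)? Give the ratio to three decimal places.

1.094

Combined standard total = 208 100; weights = 0.1932, 0.2537, 0.2441, 0.1269, 0.1821.
The Southern Region: 0.1932×11.8 + 0.2537×201.4 + 0.2441×336.2 + 0.1269×206.2 + 0.1821×13.1 = 163.9952 per 1 000.
The Metro Area: 0.1932×9.7 + 0.2537×167.3 + 0.2441×274.6 + 0.1269×282.9 + 0.1821×14.8 = 149.9401 per 1 000.
Ratio = 163.9952 ÷ 149.9401 = 1.09374.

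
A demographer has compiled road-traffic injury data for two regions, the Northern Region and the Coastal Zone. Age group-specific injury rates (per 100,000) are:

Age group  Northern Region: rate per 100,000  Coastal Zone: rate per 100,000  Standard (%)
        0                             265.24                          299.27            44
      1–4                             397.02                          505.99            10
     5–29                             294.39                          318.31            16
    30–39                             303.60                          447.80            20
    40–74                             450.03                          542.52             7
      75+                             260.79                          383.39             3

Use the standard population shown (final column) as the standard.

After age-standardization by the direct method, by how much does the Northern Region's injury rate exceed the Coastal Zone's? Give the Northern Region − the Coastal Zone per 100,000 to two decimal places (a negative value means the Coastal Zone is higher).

-68.69

Standard weights: 0.44, 0.10, 0.16, 0.20, 0.07, 0.03.
The Northern Region: 0.4400×265.24 + 0.1000×397.02 + 0.1600×294.39 + 0.2000×303.60 + 0.0700×450.03 + 0.0300×260.79 = 303.5558 per 100,000.
The Coastal Zone: 0.4400×299.27 + 0.1000×505.99 + 0.1600×318.31 + 0.2000×447.80 + 0.0700×542.52 + 0.0300×383.39 = 372.2455 per 100,000.
Difference = 303.5558 − 372.2455 = -68.6897.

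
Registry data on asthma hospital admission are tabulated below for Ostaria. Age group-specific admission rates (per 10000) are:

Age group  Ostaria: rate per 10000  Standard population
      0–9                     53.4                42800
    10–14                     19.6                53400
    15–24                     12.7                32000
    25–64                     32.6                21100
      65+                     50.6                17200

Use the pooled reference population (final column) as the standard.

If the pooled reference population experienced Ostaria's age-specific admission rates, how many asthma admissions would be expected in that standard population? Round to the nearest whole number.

530

Expected asthma admissions = Σ (standard pop × age-specific rate ÷ 10000)
= 42800×53.4/10000 + 53400×19.6/10000 + 32000×12.7/10000 + 21100×32.6/10000 + 17200×50.6/10000
= 228.55 + 104.66 + 40.64 + 68.79 + 87.03 = 529.67.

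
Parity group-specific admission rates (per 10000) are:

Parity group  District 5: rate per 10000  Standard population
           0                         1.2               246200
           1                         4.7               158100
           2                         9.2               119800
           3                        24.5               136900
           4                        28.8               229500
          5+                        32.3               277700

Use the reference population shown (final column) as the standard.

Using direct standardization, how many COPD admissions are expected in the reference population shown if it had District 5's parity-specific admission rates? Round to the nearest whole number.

2107

Expected COPD admissions = Σ (standard pop × parity-specific rate ÷ 10000)
= 246200×1.2/10000 + 158100×4.7/10000 + 119800×9.2/10000 + 136900×24.5/10000 + 229500×28.8/10000 + 277700×32.3/10000
= 29.54 + 74.31 + 110.22 + 335.40 + 660.96 + 896.97 = 2107.40.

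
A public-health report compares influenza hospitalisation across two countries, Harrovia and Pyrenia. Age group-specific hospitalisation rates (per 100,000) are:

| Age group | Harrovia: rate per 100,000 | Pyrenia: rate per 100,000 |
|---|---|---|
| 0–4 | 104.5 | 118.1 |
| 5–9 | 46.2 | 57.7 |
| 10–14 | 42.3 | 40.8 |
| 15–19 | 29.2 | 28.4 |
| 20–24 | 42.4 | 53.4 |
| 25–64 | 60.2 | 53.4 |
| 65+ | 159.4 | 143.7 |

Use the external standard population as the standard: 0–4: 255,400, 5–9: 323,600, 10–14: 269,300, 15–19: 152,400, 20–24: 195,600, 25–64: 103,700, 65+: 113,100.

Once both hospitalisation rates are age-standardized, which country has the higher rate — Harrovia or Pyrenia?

Standard total = 1,413,100; weights = 0.1807, 0.2290, 0.1906, 0.1078, 0.1384, 0.0734, 0.0800.
Harrovia: 0.1807×104.5 + 0.2290×46.2 + 0.1906×42.3 + 0.1078×29.2 + 0.1384×42.4 + 0.0734×60.2 + 0.0800×159.4 = 63.7219 per 100,000.
Pyrenia: 0.1807×118.1 + 0.2290×57.7 + 0.1906×40.8 + 0.1078×28.4 + 0.1384×53.4 + 0.0734×53.4 + 0.0800×143.7 = 68.2083 per 100,000.

Pyrenia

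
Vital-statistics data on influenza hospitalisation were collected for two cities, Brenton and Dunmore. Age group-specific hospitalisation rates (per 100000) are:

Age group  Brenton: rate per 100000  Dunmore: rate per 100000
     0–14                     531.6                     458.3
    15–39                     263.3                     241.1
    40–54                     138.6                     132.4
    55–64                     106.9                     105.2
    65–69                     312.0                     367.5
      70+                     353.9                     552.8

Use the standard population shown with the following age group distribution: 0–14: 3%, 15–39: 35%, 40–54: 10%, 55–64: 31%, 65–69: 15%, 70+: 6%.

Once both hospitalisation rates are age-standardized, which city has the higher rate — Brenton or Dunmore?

Dunmore

Standard weights: 0.03, 0.35, 0.10, 0.31, 0.15, 0.06.
Brenton: 0.0300×531.6 + 0.3500×263.3 + 0.1000×138.6 + 0.3100×106.9 + 0.1500×312.0 + 0.0600×353.9 = 223.1360 per 100000.
Dunmore: 0.0300×458.3 + 0.3500×241.1 + 0.1000×132.4 + 0.3100×105.2 + 0.1500×367.5 + 0.0600×552.8 = 232.2790 per 100000.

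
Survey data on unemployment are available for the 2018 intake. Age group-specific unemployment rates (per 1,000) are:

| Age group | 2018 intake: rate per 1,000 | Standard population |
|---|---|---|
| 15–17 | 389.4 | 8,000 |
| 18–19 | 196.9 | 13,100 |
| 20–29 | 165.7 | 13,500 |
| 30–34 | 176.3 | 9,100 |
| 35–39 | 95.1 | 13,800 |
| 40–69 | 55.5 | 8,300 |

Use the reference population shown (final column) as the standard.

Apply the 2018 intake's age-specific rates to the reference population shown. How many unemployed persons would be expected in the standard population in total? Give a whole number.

11309

Expected unemployed persons = Σ (standard pop × age-specific rate ÷ 1,000)
= 8,000×389.4/1,000 + 13,100×196.9/1,000 + 13,500×165.7/1,000 + 9,100×176.3/1,000 + 13,800×95.1/1,000 + 8,300×55.5/1,000
= 3115.20 + 2579.39 + 2236.95 + 1604.33 + 1312.38 + 460.65 = 11308.90.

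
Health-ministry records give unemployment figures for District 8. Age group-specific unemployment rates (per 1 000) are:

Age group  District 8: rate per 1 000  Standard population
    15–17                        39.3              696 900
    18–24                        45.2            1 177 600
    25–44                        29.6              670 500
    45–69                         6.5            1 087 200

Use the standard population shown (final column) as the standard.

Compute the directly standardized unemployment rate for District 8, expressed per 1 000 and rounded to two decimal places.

Standard total = 3 632 200; weights = 0.1919, 0.3242, 0.1846, 0.2993.
Standardized rate: 0.1919×39.3 + 0.3242×45.2 + 0.1846×29.6 + 0.2993×6.5 = 29.6045 per 1 000.

29.60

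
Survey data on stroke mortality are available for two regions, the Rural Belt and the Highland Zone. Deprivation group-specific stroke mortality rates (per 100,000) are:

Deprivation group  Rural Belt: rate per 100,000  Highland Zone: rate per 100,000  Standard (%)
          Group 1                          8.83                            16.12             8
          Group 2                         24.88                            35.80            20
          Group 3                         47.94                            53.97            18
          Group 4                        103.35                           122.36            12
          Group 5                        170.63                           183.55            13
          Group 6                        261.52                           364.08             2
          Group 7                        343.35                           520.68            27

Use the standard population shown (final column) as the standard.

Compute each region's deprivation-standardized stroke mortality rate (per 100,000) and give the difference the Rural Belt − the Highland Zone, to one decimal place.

-57.7

Standard weights: 0.08, 0.20, 0.18, 0.12, 0.13, 0.02, 0.27.
The Rural Belt: 0.0800×8.83 + 0.2000×24.88 + 0.1800×47.94 + 0.1200×103.35 + 0.1300×170.63 + 0.0200×261.52 + 0.2700×343.35 = 146.8304 per 100,000.
The Highland Zone: 0.0800×16.12 + 0.2000×35.80 + 0.1800×53.97 + 0.1200×122.36 + 0.1300×183.55 + 0.0200×364.08 + 0.2700×520.68 = 204.5741 per 100,000.
Difference = 146.8304 − 204.5741 = -57.7437.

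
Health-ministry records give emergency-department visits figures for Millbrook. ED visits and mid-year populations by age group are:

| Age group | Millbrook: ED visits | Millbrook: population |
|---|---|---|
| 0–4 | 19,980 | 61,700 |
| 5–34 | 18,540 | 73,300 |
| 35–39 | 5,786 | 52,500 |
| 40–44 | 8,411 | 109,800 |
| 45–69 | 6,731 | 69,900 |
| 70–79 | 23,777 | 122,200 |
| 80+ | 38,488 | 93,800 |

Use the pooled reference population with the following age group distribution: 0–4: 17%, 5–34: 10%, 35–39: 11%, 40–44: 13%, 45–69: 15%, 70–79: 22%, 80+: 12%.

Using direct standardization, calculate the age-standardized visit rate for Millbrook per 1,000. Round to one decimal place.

Age-specific rates per 1,000 for Millbrook: 323.825, 252.933, 110.210, 76.603, 96.295, 194.574, 410.320.
Standard weights: 0.17, 0.10, 0.11, 0.13, 0.15, 0.22, 0.12.
Standardized rate: 0.1700×323.825 + 0.1000×252.933 + 0.1100×110.210 + 0.1300×76.603 + 0.1500×96.295 + 0.2200×194.574 + 0.1200×410.320 = 208.9140 per 1,000.

208.9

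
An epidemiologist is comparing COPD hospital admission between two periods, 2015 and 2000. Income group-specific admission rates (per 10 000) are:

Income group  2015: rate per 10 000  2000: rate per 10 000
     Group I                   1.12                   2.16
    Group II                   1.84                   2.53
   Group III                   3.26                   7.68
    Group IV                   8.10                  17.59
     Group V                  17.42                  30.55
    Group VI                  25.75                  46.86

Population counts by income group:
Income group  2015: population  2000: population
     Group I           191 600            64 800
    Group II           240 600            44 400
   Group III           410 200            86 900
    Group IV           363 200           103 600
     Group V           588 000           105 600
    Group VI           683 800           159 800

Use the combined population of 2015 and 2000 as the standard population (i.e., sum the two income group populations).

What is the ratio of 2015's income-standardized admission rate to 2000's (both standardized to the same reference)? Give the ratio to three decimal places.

0.541

Combined standard total = 3 042 500; weights = 0.0843, 0.0937, 0.1634, 0.1534, 0.2280, 0.2773.
2015: 0.0843×1.12 + 0.0937×1.84 + 0.1634×3.26 + 0.1534×8.10 + 0.2280×17.42 + 0.2773×25.75 = 13.1531 per 10 000.
2000: 0.0843×2.16 + 0.0937×2.53 + 0.1634×7.68 + 0.1534×17.59 + 0.2280×30.55 + 0.2773×46.86 = 24.3301 per 10 000.
Ratio = 13.1531 ÷ 24.3301 = 0.54061.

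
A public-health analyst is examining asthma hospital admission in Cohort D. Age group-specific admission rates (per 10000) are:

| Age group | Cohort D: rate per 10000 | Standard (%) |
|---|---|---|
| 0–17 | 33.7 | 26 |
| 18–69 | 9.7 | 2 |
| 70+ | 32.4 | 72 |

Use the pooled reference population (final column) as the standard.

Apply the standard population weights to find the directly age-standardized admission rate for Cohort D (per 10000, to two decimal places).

Standard weights: 0.26, 0.02, 0.72.
Standardized rate: 0.2600×33.7 + 0.0200×9.7 + 0.7200×32.4 = 32.2840 per 10000.

32.28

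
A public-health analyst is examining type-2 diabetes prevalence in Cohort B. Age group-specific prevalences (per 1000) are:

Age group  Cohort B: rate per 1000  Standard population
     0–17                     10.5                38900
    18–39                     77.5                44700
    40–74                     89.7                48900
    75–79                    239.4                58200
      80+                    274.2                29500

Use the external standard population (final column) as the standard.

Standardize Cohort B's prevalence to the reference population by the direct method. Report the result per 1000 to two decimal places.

Standard total = 220200; weights = 0.1767, 0.2030, 0.2221, 0.2643, 0.1340.
Standardized rate: 0.1767×10.5 + 0.2030×77.5 + 0.2221×89.7 + 0.2643×239.4 + 0.1340×274.2 = 137.5159 per 1000.

137.52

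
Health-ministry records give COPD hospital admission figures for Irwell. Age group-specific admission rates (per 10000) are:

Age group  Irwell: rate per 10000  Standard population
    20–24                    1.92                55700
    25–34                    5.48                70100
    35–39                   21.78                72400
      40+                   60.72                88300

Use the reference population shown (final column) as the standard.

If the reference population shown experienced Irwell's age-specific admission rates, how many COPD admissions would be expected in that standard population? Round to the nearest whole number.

Expected COPD admissions = Σ (standard pop × age-specific rate ÷ 10000)
= 55700×1.92/10000 + 70100×5.48/10000 + 72400×21.78/10000 + 88300×60.72/10000
= 10.69 + 38.41 + 157.69 + 536.16 = 742.95.

743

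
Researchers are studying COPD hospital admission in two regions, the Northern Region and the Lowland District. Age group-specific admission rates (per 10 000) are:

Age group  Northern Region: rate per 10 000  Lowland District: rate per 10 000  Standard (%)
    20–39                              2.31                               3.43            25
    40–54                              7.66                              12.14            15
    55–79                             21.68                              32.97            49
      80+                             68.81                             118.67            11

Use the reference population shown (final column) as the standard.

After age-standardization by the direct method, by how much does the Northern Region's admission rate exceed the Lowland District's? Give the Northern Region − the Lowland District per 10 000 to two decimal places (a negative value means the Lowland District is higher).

Standard weights: 0.25, 0.15, 0.49, 0.11.
The Northern Region: 0.2500×2.31 + 0.1500×7.66 + 0.4900×21.68 + 0.1100×68.81 = 19.9188 per 10 000.
The Lowland District: 0.2500×3.43 + 0.1500×12.14 + 0.4900×32.97 + 0.1100×118.67 = 31.8875 per 10 000.
Difference = 19.9188 − 31.8875 = -11.9687.

-11.97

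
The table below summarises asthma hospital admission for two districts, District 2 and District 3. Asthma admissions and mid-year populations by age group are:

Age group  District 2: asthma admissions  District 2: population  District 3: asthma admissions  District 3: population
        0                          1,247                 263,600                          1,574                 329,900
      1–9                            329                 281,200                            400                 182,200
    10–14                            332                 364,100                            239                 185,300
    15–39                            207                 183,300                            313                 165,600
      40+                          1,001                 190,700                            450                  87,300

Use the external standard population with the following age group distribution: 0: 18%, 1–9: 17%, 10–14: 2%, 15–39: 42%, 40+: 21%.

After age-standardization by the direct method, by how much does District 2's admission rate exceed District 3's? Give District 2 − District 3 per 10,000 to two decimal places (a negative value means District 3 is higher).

-4.89

Age-specific rates per 10,000 for District 2: 47.31, 11.70, 9.12, 11.29, 52.49.
For District 3: 47.71, 21.95, 12.90, 18.90, 51.55.
Standard weights: 0.18, 0.17, 0.02, 0.42, 0.21.
District 2: 0.1800×47.31 + 0.1700×11.70 + 0.0200×9.12 + 0.4200×11.29 + 0.2100×52.49 = 26.4526 per 10,000.
District 3: 0.1800×47.71 + 0.1700×21.95 + 0.0200×12.90 + 0.4200×18.90 + 0.2100×51.55 = 31.3413 per 10,000.
Difference = 26.4526 − 31.3413 = -4.8887.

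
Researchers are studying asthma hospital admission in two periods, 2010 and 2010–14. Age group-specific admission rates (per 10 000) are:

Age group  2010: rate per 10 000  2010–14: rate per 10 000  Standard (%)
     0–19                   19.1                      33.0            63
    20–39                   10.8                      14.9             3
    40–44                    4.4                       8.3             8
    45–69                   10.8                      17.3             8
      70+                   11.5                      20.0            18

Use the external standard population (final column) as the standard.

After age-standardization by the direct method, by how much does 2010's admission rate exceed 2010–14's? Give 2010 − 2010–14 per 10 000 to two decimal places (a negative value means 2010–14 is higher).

-11.24

Standard weights: 0.63, 0.03, 0.08, 0.08, 0.18.
2010: 0.6300×19.1 + 0.0300×10.8 + 0.0800×4.4 + 0.0800×10.8 + 0.1800×11.5 = 15.6430 per 10 000.
2010–14: 0.6300×33.0 + 0.0300×14.9 + 0.0800×8.3 + 0.0800×17.3 + 0.1800×20.0 = 26.8850 per 10 000.
Difference = 15.6430 − 26.8850 = -11.2420.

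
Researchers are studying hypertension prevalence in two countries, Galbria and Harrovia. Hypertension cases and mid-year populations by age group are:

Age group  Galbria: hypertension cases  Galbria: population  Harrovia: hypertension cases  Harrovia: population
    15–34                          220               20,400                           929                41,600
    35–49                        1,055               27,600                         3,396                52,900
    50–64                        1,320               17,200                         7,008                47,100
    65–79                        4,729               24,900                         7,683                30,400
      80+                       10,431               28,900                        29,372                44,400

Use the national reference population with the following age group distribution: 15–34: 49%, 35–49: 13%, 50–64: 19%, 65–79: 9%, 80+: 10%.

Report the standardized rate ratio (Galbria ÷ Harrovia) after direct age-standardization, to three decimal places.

0.572

Age-specific rates per 1,000 for Galbria: 10.784, 38.225, 76.744, 189.920, 360.934.
For Harrovia: 22.332, 64.197, 148.790, 252.730, 661.532.
Standard weights: 0.49, 0.13, 0.19, 0.09, 0.10.
Galbria: 0.4900×10.784 + 0.1300×38.225 + 0.1900×76.744 + 0.0900×189.920 + 0.1000×360.934 = 78.0211 per 1,000.
Harrovia: 0.4900×22.332 + 0.1300×64.197 + 0.1900×148.790 + 0.0900×252.730 + 0.1000×661.532 = 136.4570 per 1,000.
Ratio = 78.0211 ÷ 136.4570 = 0.57176.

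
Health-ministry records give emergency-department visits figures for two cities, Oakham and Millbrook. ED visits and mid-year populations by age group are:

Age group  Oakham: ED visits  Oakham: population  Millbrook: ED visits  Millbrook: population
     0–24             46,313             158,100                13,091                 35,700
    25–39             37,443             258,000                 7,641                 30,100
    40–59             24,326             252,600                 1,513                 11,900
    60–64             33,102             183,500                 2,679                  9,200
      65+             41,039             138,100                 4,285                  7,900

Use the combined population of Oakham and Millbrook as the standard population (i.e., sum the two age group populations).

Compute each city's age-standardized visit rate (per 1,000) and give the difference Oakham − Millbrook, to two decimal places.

-102.23

Age-specific rates per 1,000 for Oakham: 292.935, 145.128, 96.302, 180.392, 297.169.
For Millbrook: 366.695, 253.854, 127.143, 291.196, 542.405.
Combined standard total = 1,085,100; weights = 0.1786, 0.2655, 0.2438, 0.1776, 0.1345.
Oakham: 0.1786×292.935 + 0.2655×145.128 + 0.2438×96.302 + 0.1776×180.392 + 0.1345×297.169 = 186.3445 per 1,000.
Millbrook: 0.1786×366.695 + 0.2655×253.854 + 0.2438×127.143 + 0.1776×291.196 + 0.1345×542.405 = 288.5767 per 1,000.
Difference = 186.3445 − 288.5767 = -102.2322.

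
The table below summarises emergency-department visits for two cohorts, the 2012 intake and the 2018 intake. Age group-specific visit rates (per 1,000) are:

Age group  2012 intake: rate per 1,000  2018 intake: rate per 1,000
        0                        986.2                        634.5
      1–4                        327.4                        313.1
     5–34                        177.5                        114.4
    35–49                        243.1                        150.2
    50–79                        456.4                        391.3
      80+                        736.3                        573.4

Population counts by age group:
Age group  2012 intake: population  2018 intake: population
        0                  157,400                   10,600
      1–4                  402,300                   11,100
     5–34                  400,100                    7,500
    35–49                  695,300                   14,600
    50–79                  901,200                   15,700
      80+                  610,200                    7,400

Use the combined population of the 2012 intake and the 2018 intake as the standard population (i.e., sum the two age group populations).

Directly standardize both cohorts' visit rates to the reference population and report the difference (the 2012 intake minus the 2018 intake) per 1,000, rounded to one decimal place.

98.0

Combined standard total = 3,233,400; weights = 0.0520, 0.1279, 0.1261, 0.2196, 0.2836, 0.1910.
The 2012 intake: 0.0520×986.2 + 0.1279×327.4 + 0.1261×177.5 + 0.2196×243.1 + 0.2836×456.4 + 0.1910×736.3 = 438.9084 per 1,000.
The 2018 intake: 0.0520×634.5 + 0.1279×313.1 + 0.1261×114.4 + 0.2196×150.2 + 0.2836×391.3 + 0.1910×573.4 = 340.8804 per 1,000.
Difference = 438.9084 − 340.8804 = 98.0280.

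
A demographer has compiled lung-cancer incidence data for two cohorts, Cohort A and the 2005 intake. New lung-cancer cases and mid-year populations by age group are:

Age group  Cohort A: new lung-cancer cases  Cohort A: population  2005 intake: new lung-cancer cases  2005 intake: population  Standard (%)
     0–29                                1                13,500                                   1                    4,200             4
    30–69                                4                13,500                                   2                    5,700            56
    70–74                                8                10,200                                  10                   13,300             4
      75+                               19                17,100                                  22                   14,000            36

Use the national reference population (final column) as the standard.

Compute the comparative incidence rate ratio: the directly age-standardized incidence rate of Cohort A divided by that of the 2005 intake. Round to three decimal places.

Age-specific rates per 100,000 for Cohort A: 7.41, 29.63, 78.43, 111.11.
For the 2005 intake: 23.81, 35.09, 75.19, 157.14.
Standard weights: 0.04, 0.56, 0.04, 0.36.
Cohort A: 0.0400×7.41 + 0.5600×29.63 + 0.0400×78.43 + 0.3600×111.11 = 60.0261 per 100,000.
The 2005 intake: 0.0400×23.81 + 0.5600×35.09 + 0.0400×75.19 + 0.3600×157.14 = 80.1805 per 100,000.
Ratio = 60.0261 ÷ 80.1805 = 0.74864.

0.749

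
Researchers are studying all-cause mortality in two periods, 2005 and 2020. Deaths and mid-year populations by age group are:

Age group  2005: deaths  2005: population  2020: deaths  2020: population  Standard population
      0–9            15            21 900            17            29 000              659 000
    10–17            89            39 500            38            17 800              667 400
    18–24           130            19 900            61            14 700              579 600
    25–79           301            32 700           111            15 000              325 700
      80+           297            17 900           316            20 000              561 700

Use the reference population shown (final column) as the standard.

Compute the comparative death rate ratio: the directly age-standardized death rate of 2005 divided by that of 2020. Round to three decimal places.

1.165

Age-specific rates per 100 000 for 2005: 68.49, 225.32, 653.27, 920.49, 1659.22.
For 2020: 58.62, 213.48, 414.97, 740.00, 1580.00.
Standard total = 2 793 400; weights = 0.2359, 0.2389, 0.2075, 0.1166, 0.2011.
2005: 0.2359×68.49 + 0.2389×225.32 + 0.2075×653.27 + 0.1166×920.49 + 0.2011×1659.22 = 646.4997 per 100 000.
2020: 0.2359×58.62 + 0.2389×213.48 + 0.2075×414.97 + 0.1166×740.00 + 0.2011×1580.00 = 554.9252 per 100 000.
Ratio = 646.4997 ÷ 554.9252 = 1.16502.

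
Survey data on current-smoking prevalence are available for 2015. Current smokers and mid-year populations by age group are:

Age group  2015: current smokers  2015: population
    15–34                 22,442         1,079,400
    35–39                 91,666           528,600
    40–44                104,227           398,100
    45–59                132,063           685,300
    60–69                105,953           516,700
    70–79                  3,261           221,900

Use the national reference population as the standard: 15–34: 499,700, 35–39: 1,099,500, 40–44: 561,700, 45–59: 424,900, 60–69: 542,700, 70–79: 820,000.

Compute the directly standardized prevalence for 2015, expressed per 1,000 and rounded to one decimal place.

140.1

Age-specific rates per 1,000 for 2015: 20.791, 173.413, 261.811, 192.708, 205.057, 14.696.
Standard total = 3,948,500; weights = 0.1266, 0.2785, 0.1423, 0.1076, 0.1374, 0.2077.
Standardized rate: 0.1266×20.791 + 0.2785×173.413 + 0.1423×261.811 + 0.1076×192.708 + 0.1374×205.057 + 0.2077×14.696 = 140.1375 per 1,000.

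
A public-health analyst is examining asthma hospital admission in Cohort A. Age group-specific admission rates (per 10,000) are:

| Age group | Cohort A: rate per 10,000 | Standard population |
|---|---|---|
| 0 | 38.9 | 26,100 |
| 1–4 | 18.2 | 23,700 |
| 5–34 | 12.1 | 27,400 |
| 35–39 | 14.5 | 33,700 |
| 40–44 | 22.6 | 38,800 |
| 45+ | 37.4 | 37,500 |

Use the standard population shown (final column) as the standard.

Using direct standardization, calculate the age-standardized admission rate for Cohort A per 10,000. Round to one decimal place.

Standard total = 187,200; weights = 0.1394, 0.1266, 0.1464, 0.1800, 0.2073, 0.2003.
Standardized rate: 0.1394×38.9 + 0.1266×18.2 + 0.1464×12.1 + 0.1800×14.5 + 0.2073×22.6 + 0.2003×37.4 = 24.2853 per 10,000.

24.3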